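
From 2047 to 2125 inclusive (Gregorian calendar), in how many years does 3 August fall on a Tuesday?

12

Track 3 August's weekday year by year (advancing +1, or +2 across a Feb 29):
  2047: Sat  2048: Mon (+2)  2049: Tue (+1) ✓  2050: Wed (+1)  2051: Thu (+1)
  2052: Sat (+2)  2053: Sun (+1)  2054: Mon (+1)  2055: Tue (+1) ✓  2056: Thu (+2)
  2057: Fri (+1)  2058: Sat (+1)  2059: Sun (+1)  2060: Tue (+2) ✓  … (51 more years) …
  2112: Wed (+2)  2113: Thu (+1)  2114: Fri (+1)  2115: Sat (+1)  2116: Mon (+2)
  2117: Tue (+1) ✓  2118: Wed (+1)  2119: Thu (+1)  2120: Sat (+2)  2121: Sun (+1)
  2122: Mon (+1)  2123: Tue (+1) ✓  2124: Thu (+2)  2125: Fri (+1)
Tuesday years: 2049, 2055, 2060, 2066, 2077, 2083, 2088, 2094, 2100, 2106, 2117, 2123 — 12 in total.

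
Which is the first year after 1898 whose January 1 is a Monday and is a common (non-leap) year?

Jan 1 advances by 2 weekdays after a leap year and by 1 after a common year.
1898: Jan 1 is Saturday.
1899: Sunday
1900: Monday
1900 begins on a Monday and is a common year.

1900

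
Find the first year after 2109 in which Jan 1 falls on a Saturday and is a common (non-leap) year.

2118

Jan 1 advances by 2 weekdays after a leap year and by 1 after a common year.
2109: Jan 1 is Tuesday.
2110: Wednesday
2111: Thursday
2112: Friday (leap)
2113: Sunday
2114: Monday
2115: Tuesday
2116: Wednesday (leap)
2117: Friday
2118: Saturday
2118 begins on a Saturday and is a common year.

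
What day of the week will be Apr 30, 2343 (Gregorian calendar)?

Friday

January 1, 2343 is a Friday.
April 30 is day 120 of the year, i.e. 119 days after Jan 1.
119 mod 7 = 0, so advance 0 weekdays from Friday: Friday.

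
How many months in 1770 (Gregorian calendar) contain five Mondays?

A month of length L has five Mondays iff its first Monday is on day ≤ L−28 (so day 1–3 in a 31-day month, 1–2 in a 30-day month, day 1 in a leap February).
Checking each month of 1770: Jan starts Mon (31d) ✓; Feb starts Thu (28d); Mar starts Thu (31d); Apr starts Sun (30d) ✓; May starts Tue (31d); Jun starts Fri (30d); Jul starts Sun (31d) ✓; Aug starts Wed (31d); Sep starts Sat (30d); Oct starts Mon (31d) ✓; Nov starts Thu (30d); Dec starts Sat (31d) ✓.
Five-Monday months: January, April, July, October, December → 5.

5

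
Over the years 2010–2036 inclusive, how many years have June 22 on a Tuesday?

Track June 22's weekday year by year (advancing +1, or +2 across a Feb 29):
  2010: Tue ✓  2011: Wed (+1)  2012: Fri (+2)  2013: Sat (+1)  2014: Sun (+1)
  2015: Mon (+1)  2016: Wed (+2)  2017: Thu (+1)  2018: Fri (+1)  2019: Sat (+1)
  2020: Mon (+2)  2021: Tue (+1) ✓  2022: Wed (+1)  2023: Thu (+1)  2024: Sat (+2)
  2025: Sun (+1)  2026: Mon (+1)  2027: Tue (+1) ✓  2028: Thu (+2)  2029: Fri (+1)
  2030: Sat (+1)  2031: Sun (+1)  2032: Tue (+2) ✓  2033: Wed (+1)  2034: Thu (+1)
  2035: Fri (+1)  2036: Sun (+2)
Tuesday years: 2010, 2021, 2027, 2032 — 4 in total.

4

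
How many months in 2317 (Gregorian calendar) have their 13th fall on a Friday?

2

Check the 13th of each month of 2317: Jan 13: Sat, Feb 13: Tue, Mar 13: Tue, Apr 13: Fri, May 13: Sun, Jun 13: Wed, Jul 13: Fri, Aug 13: Mon, Sep 13: Thu, Oct 13: Sat, Nov 13: Tue, Dec 13: Thu.
Friday occurs in April, July — 2 months.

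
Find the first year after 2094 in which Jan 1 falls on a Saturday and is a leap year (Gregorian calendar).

Jan 1 advances by 2 weekdays after a leap year and by 1 after a common year.
2094: Jan 1 is Friday.
2095: Saturday
2096: Sunday (leap)
2097: Tuesday
2098: Wednesday
2099: Thursday
2100: Friday
2101: Saturday
2102: Sunday
2103: Monday
2104: Tuesday (leap)
2105: Thursday
2106: Friday
2107: Saturday
2108: Sunday (leap)
2109: Tuesday
2110: Wednesday
2111: Thursday
2112: Friday (leap)
2113: Sunday
2114: Monday
2115: Tuesday
2116: Wednesday (leap)
2117: Friday
2118: Saturday
2119: Sunday
2120: Monday (leap)
2121: Wednesday
2122: Thursday
2123: Friday
2124: Saturday (leap)
2124 begins on a Saturday and is a leap year.

2124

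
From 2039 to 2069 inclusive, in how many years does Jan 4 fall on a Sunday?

Track Jan 4's weekday year by year (advancing +1, or +2 across a Feb 29):
  2039: Tue  2040: Wed (+1)  2041: Fri (+2)  2042: Sat (+1)  2043: Sun (+1) ✓
  2044: Mon (+1)  2045: Wed (+2)  2046: Thu (+1)  2047: Fri (+1)  2048: Sat (+1)
  2049: Mon (+2)  2050: Tue (+1)  2051: Wed (+1)  2052: Thu (+1)  … (3 more years) …
  2056: Tue (+1)  2057: Thu (+2)  2058: Fri (+1)  2059: Sat (+1)  2060: Sun (+1) ✓
  2061: Tue (+2)  2062: Wed (+1)  2063: Thu (+1)  2064: Fri (+1)  2065: Sun (+2) ✓
  2066: Mon (+1)  2067: Tue (+1)  2068: Wed (+1)  2069: Fri (+2)
Sunday years: 2043, 2054, 2060, 2065 — 4 in total.

4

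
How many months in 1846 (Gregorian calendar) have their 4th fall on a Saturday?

Check the 4th of each month of 1846: Jan 4: Sun, Feb 4: Wed, Mar 4: Wed, Apr 4: Sat, May 4: Mon, Jun 4: Thu, Jul 4: Sat, Aug 4: Tue, Sep 4: Fri, Oct 4: Sun, Nov 4: Wed, Dec 4: Fri.
Saturday occurs in April, July — 2 months.

2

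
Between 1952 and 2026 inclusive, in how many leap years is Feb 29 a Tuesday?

Leap years in 1952–2026: 19 of them.
Feb 29 weekday advances by 5 (mod 7) from one leap year to the next four years later (or differs when a century non-leap intervenes).
Leap-day weekdays: 1952:Fri 1956:Wed 1960:Mon 1964:Sat 1968:Thu 1972:Tue✓ 1976:Sun 1980:Fri 1984:Wed 1988:Mon 1992:Sat 1996:Thu 2000:Tue✓ 2004:Sun 2008:Fri 2012:Wed 2016:Mon 2020:Sat 2024:Thu
Tuesday: 1972, 2000 → 2.

2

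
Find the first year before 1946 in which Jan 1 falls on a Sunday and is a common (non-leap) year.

1939

Jan 1 advances by 2 weekdays after a leap year and by 1 after a common year.
1946: Jan 1 is Tuesday.
1945: Monday
1944: Saturday (leap)
1943: Friday
1942: Thursday
1941: Wednesday
1940: Monday (leap)
1939: Sunday
1939 begins on a Sunday and is a common year.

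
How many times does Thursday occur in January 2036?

January 2036 has 31 days and begins on Tuesday.
The first Thursday is January 3.
Thursdays fall on 3, 10, 17, 24, 31 — that's 5.

5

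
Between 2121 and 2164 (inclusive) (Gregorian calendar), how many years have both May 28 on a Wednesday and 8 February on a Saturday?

Check each year's weekday for May 28 and 8 February:
  2121: Wed/Sat ✓  2122: Thu/Sun  2123: Fri/Mon  2124: Sun/Tue  2125: Mon/Thu  2126: Tue/Fri  2127: Wed/Sat ✓  2128: Fri/Sun  2129: Sat/Tue  2130: Sun/Wed  2131: Mon/Thu  2132: Wed/Fri  2133: Thu/Sun  2134: Fri/Mon  …(16 more)…  2151: Fri/Mon  2152: Sun/Tue  2153: Mon/Thu  2154: Tue/Fri  2155: Wed/Sat ✓  2156: Fri/Sun  2157: Sat/Tue  2158: Sun/Wed  2159: Mon/Thu  2160: Wed/Fri  2161: Thu/Sun  2162: Fri/Mon  2163: Sat/Tue  2164: Mon/Wed
Both conditions hold in: 2121, 2127, 2138, 2149, 2155 — 5.

5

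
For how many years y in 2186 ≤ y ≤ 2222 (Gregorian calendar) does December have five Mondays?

December has 31 days; it has five Mondays when Monday falls among the first (month-length − 28) days — i.e. when December 1 is one of Monday/Sunday/Saturday.
December 1 by year: 2186:Fri 2187:Sat✓ 2188:Mon✓ 2189:Tue 2190:Wed 2191:Thu 2192:Sat✓ 2193:Sun✓ 2194:Mon✓ 2195:Tue 2196:Thu 2197:Fri 2198:Sat✓ 2199:Sun✓ 2200:Mon✓ …(7 more)… 2208:Thu 2209:Fri 2210:Sat✓ 2211:Sun✓ 2212:Tue 2213:Wed 2214:Thu 2215:Fri 2216:Sun✓ 2217:Mon✓ 2218:Tue 2219:Wed 2220:Fri 2221:Sat✓ 2222:Sun✓
Years with five Mondays: 2187, 2188, 2192, 2193, 2194, 2198, 2199, 2200, 2204, 2205, 2206, 2210, 2211, 2216, 2217, 2221, 2222 → 17.

17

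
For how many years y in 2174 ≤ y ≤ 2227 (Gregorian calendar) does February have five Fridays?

1

February has 28 days (29 in leap years); it has five Fridays when Friday falls among the first (month-length − 28) days — i.e. when February 1 is Friday in a leap year (never in a common year).
February 1 by year: 2174:Tue 2175:Wed 2176:Thu 2177:Sat 2178:Sun 2179:Mon 2180:Tue 2181:Thu 2182:Fri 2183:Sat 2184:Sun 2185:Tue 2186:Wed 2187:Thu 2188:Fri✓ …(24 more)… 2213:Mon 2214:Tue 2215:Wed 2216:Thu 2217:Sat 2218:Sun 2219:Mon 2220:Tue 2221:Thu 2222:Fri 2223:Sat 2224:Sun 2225:Tue 2226:Wed 2227:Thu
Years with five Fridays: 2188 → 1.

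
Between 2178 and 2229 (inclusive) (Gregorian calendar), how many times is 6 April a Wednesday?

Track 6 April's weekday year by year (advancing +1, or +2 across a Feb 29):
  2178: Mon  2179: Tue (+1)  2180: Thu (+2)  2181: Fri (+1)  2182: Sat (+1)
  2183: Sun (+1)  2184: Tue (+2)  2185: Wed (+1) ✓  2186: Thu (+1)  2187: Fri (+1)
  2188: Sun (+2)  2189: Mon (+1)  2190: Tue (+1)  2191: Wed (+1) ✓  … (24 more years) …
  2216: Sat (+2)  2217: Sun (+1)  2218: Mon (+1)  2219: Tue (+1)  2220: Thu (+2)
  2221: Fri (+1)  2222: Sat (+1)  2223: Sun (+1)  2224: Tue (+2)  2225: Wed (+1) ✓
  2226: Thu (+1)  2227: Fri (+1)  2228: Sun (+2)  2229: Mon (+1)
Wednesday years: 2185, 2191, 2196, 2203, 2208, 2214, 2225 — 7 in total.

7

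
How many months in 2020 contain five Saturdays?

A month of length L has five Saturdays iff its first Saturday is on day ≤ L−28 (so day 1–3 in a 31-day month, 1–2 in a 30-day month, day 1 in a leap February).
Checking each month of 2020: Jan starts Wed (31d); Feb starts Sat (29d) ✓; Mar starts Sun (31d); Apr starts Wed (30d); May starts Fri (31d) ✓; Jun starts Mon (30d); Jul starts Wed (31d); Aug starts Sat (31d) ✓; Sep starts Tue (30d); Oct starts Thu (31d) ✓; Nov starts Sun (30d); Dec starts Tue (31d).
Five-Saturday months: February, May, August, October → 4.

4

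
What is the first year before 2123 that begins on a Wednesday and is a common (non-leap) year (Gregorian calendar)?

Jan 1 advances by 2 weekdays after a leap year and by 1 after a common year.
2123: Jan 1 is Friday.
2122: Thursday
2121: Wednesday
2121 begins on a Wednesday and is a common year.

2121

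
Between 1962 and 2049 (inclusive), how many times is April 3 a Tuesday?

13

Track April 3's weekday year by year (advancing +1, or +2 across a Feb 29):
  1962: Tue ✓  1963: Wed (+1)  1964: Fri (+2)  1965: Sat (+1)  1966: Sun (+1)
  1967: Mon (+1)  1968: Wed (+2)  1969: Thu (+1)  1970: Fri (+1)  1971: Sat (+1)
  1972: Mon (+2)  1973: Tue (+1) ✓  1974: Wed (+1)  1975: Thu (+1)  … (60 more years) …
  2036: Thu (+2)  2037: Fri (+1)  2038: Sat (+1)  2039: Sun (+1)  2040: Tue (+2) ✓
  2041: Wed (+1)  2042: Thu (+1)  2043: Fri (+1)  2044: Sun (+2)  2045: Mon (+1)
  2046: Tue (+1) ✓  2047: Wed (+1)  2048: Fri (+2)  2049: Sat (+1)
Tuesday years: 1962, 1973, 1979, 1984, 1990, 2001, 2007, 2012, 2018, 2029, 2035, 2040, 2046 — 13 in total.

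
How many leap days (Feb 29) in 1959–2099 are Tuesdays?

Leap years in 1959–2099: 35 of them.
Feb 29 weekday advances by 5 (mod 7) from one leap year to the next four years later (or differs when a century non-leap intervenes).
Leap-day weekdays: 1960:Mon 1964:Sat 1968:Thu 1972:Tue✓ 1976:Sun 1980:Fri 1984:Wed 1988:Mon 1992:Sat 1996:Thu 2000:Tue✓ 2004:Sun 2008:Fri …(9 more)… 2048:Sat 2052:Thu 2056:Tue✓ 2060:Sun 2064:Fri 2068:Wed 2072:Mon 2076:Sat 2080:Thu 2084:Tue✓ 2088:Sun 2092:Fri 2096:Wed
Tuesday: 1972, 2000, 2028, 2056, 2084 → 5.

5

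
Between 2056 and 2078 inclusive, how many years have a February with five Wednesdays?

February has 28 days (29 in leap years); it has five Wednesdays when Wednesday falls among the first (month-length − 28) days — i.e. when February 1 is Wednesday in a leap year (never in a common year).
February 1 by year: 2056:Tue 2057:Thu 2058:Fri 2059:Sat 2060:Sun 2061:Tue 2062:Wed 2063:Thu 2064:Fri 2065:Sun 2066:Mon 2067:Tue 2068:Wed✓ 2069:Fri 2070:Sat 2071:Sun 2072:Mon 2073:Wed 2074:Thu 2075:Fri 2076:Sat 2077:Mon 2078:Tue
Years with five Wednesdays: 2068 → 1.

1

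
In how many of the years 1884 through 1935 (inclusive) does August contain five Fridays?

August has 31 days; it has five Fridays when Friday falls among the first (month-length − 28) days — i.e. when August 1 is one of Friday/Thursday/Wednesday.
August 1 by year: 1884:Fri✓ 1885:Sat 1886:Sun 1887:Mon 1888:Wed✓ 1889:Thu✓ 1890:Fri✓ 1891:Sat 1892:Mon 1893:Tue 1894:Wed✓ 1895:Thu✓ 1896:Sat 1897:Sun 1898:Mon …(22 more)… 1921:Mon 1922:Tue 1923:Wed✓ 1924:Fri✓ 1925:Sat 1926:Sun 1927:Mon 1928:Wed✓ 1929:Thu✓ 1930:Fri✓ 1931:Sat 1932:Mon 1933:Tue 1934:Wed✓ 1935:Thu✓
Years with five Fridays: 1884, 1888, 1889, 1890, 1894, 1895, 1900, 1901, 1902, 1906, 1907, 1912, 1913, 1917, 1918, 1919, 1923, 1924, 1928, 1929, 1930, 1934, 1935 → 23.

23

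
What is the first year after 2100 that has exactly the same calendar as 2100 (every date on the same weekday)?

Two years share a calendar iff Jan 1 falls on the same weekday and both are leap or both are common. 2100: Jan 1 is Friday, common year.
2101: Jan 1 Saturday, common
2102: Jan 1 Sunday, common
2103: Jan 1 Monday, common
2104: Jan 1 Tuesday, leap
2105: Jan 1 Thursday, common
2106: Jan 1 Friday, common
2106 matches on both conditions.

2106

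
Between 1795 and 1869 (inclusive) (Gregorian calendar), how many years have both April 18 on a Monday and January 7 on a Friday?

7

Check each year's weekday for April 18 and January 7:
  1795: Sat/Wed  1796: Mon/Thu  1797: Tue/Sat  1798: Wed/Sun  1799: Thu/Mon  1800: Fri/Tue  1801: Sat/Wed  1802: Sun/Thu  1803: Mon/Fri ✓  1804: Wed/Sat  1805: Thu/Mon  1806: Fri/Tue  1807: Sat/Wed  1808: Mon/Thu  …(47 more)…  1856: Fri/Mon  1857: Sat/Wed  1858: Sun/Thu  1859: Mon/Fri ✓  1860: Wed/Sat  1861: Thu/Mon  1862: Fri/Tue  1863: Sat/Wed  1864: Mon/Thu  1865: Tue/Sat  1866: Wed/Sun  1867: Thu/Mon  1868: Sat/Tue  1869: Sun/Thu
Both conditions hold in: 1803, 1814, 1825, 1831, 1842, 1853, 1859 — 7.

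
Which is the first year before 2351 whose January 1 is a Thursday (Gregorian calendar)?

2348

Jan 1 advances by 2 weekdays after a leap year and by 1 after a common year.
2351: Jan 1 is Monday.
2350: Sunday
2349: Saturday
2348: Thursday (leap)
2348 begins on a Thursday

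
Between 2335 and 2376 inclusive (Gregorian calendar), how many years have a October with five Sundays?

October has 31 days; it has five Sundays when Sunday falls among the first (month-length − 28) days — i.e. when October 1 is one of Sunday/Saturday/Friday.
October 1 by year: 2335:Tue 2336:Thu 2337:Fri✓ 2338:Sat✓ 2339:Sun✓ 2340:Tue 2341:Wed 2342:Thu 2343:Fri✓ 2344:Sun✓ 2345:Mon 2346:Tue 2347:Wed 2348:Fri✓ 2349:Sat✓ …(12 more)… 2362:Mon 2363:Tue 2364:Thu 2365:Fri✓ 2366:Sat✓ 2367:Sun✓ 2368:Tue 2369:Wed 2370:Thu 2371:Fri✓ 2372:Sun✓ 2373:Mon 2374:Tue 2375:Wed 2376:Fri✓
Years with five Sundays: 2337, 2338, 2339, 2343, 2344, 2348, 2349, 2350, 2354, 2355, 2360, 2361, 2365, 2366, 2367, 2371, 2372, 2376 → 18.

18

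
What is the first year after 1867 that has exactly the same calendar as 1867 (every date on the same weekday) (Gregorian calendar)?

Two years share a calendar iff Jan 1 falls on the same weekday and both are leap or both are common. 1867: Jan 1 is Tuesday, common year.
1868: Jan 1 Wednesday, leap
1869: Jan 1 Friday, common
1870: Jan 1 Saturday, common
1871: Jan 1 Sunday, common
1872: Jan 1 Monday, leap
1873: Jan 1 Wednesday, common
1874: Jan 1 Thursday, common
1875: Jan 1 Friday, common
1876: Jan 1 Saturday, leap
1877: Jan 1 Monday, common
1878: Jan 1 Tuesday, common
1878 matches on both conditions.

1878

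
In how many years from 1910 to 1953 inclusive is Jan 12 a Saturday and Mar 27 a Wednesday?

Check each year's weekday for Jan 12 and Mar 27:
  1910: Wed/Sun  1911: Thu/Mon  1912: Fri/Wed  1913: Sun/Thu  1914: Mon/Fri  1915: Tue/Sat  1916: Wed/Mon  1917: Fri/Tue  1918: Sat/Wed ✓  1919: Sun/Thu  1920: Mon/Sat  1921: Wed/Sun  1922: Thu/Mon  1923: Fri/Tue  …(16 more)…  1940: Fri/Wed  1941: Sun/Thu  1942: Mon/Fri  1943: Tue/Sat  1944: Wed/Mon  1945: Fri/Tue  1946: Sat/Wed ✓  1947: Sun/Thu  1948: Mon/Sat  1949: Wed/Sun  1950: Thu/Mon  1951: Fri/Tue  1952: Sat/Thu  1953: Mon/Fri
Both conditions hold in: 1918, 1929, 1935, 1946 — 4.

4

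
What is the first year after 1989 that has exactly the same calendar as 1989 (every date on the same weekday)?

Two years share a calendar iff Jan 1 falls on the same weekday and both are leap or both are common. 1989: Jan 1 is Sunday, common year.
1990: Jan 1 Monday, common
1991: Jan 1 Tuesday, common
1992: Jan 1 Wednesday, leap
1993: Jan 1 Friday, common
1994: Jan 1 Saturday, common
1995: Jan 1 Sunday, common
1995 matches on both conditions.

1995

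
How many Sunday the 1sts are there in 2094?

1

Check the 1st of each month of 2094: Jan 1: Fri, Feb 1: Mon, Mar 1: Mon, Apr 1: Thu, May 1: Sat, Jun 1: Tue, Jul 1: Thu, Aug 1: Sun, Sep 1: Wed, Oct 1: Fri, Nov 1: Mon, Dec 1: Wed.
Sunday occurs in August — 1 month.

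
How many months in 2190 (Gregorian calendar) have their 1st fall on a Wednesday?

Check the 1st of each month of 2190: Jan 1: Fri, Feb 1: Mon, Mar 1: Mon, Apr 1: Thu, May 1: Sat, Jun 1: Tue, Jul 1: Thu, Aug 1: Sun, Sep 1: Wed, Oct 1: Fri, Nov 1: Mon, Dec 1: Wed.
Wednesday occurs in September, December — 2 months.

2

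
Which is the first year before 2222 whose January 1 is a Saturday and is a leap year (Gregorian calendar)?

2220

Jan 1 advances by 2 weekdays after a leap year and by 1 after a common year.
2222: Jan 1 is Tuesday.
2221: Monday
2220: Saturday (leap)
2220 begins on a Saturday and is a leap year.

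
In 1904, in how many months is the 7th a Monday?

Check the 7th of each month of 1904: Jan 7: Thu, Feb 7: Sun, Mar 7: Mon, Apr 7: Thu, May 7: Sat, Jun 7: Tue, Jul 7: Thu, Aug 7: Sun, Sep 7: Wed, Oct 7: Fri, Nov 7: Mon, Dec 7: Wed.
Monday occurs in March, November — 2 months.

2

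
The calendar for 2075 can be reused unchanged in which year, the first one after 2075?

2086

Two years share a calendar iff Jan 1 falls on the same weekday and both are leap or both are common. 2075: Jan 1 is Tuesday, common year.
2076: Jan 1 Wednesday, leap
2077: Jan 1 Friday, common
2078: Jan 1 Saturday, common
2079: Jan 1 Sunday, common
2080: Jan 1 Monday, leap
2081: Jan 1 Wednesday, common
2082: Jan 1 Thursday, common
2083: Jan 1 Friday, common
2084: Jan 1 Saturday, leap
2085: Jan 1 Monday, common
2086: Jan 1 Tuesday, common
2086 matches on both conditions.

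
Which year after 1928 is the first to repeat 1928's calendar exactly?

Two years share a calendar iff Jan 1 falls on the same weekday and both are leap or both are common. 1928: Jan 1 is Sunday, leap year.
1929: Jan 1 Tuesday, common
1930: Jan 1 Wednesday, common
1931: Jan 1 Thursday, common
1932: Jan 1 Friday, leap
1933: Jan 1 Sunday, common
1934: Jan 1 Monday, common
1935: Jan 1 Tuesday, common
1936: Jan 1 Wednesday, leap
1937: Jan 1 Friday, common
1938: Jan 1 Saturday, common
1939: Jan 1 Sunday, common
1940: Jan 1 Monday, leap
1941: Jan 1 Wednesday, common
1942: Jan 1 Thursday, common
1943: Jan 1 Friday, common
1944: Jan 1 Saturday, leap
1945: Jan 1 Monday, common
1946: Jan 1 Tuesday, common
1947: Jan 1 Wednesday, common
1948: Jan 1 Thursday, leap
1949: Jan 1 Saturday, common
1950: Jan 1 Sunday, common
1951: Jan 1 Monday, common
1952: Jan 1 Tuesday, leap
1953: Jan 1 Thursday, common
1954: Jan 1 Friday, common
1955: Jan 1 Saturday, common
1956: Jan 1 Sunday, leap
1956 matches on both conditions.

1956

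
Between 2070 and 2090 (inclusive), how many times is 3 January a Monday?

3

Track 3 January's weekday year by year (advancing +1, or +2 across a Feb 29):
  2070: Fri  2071: Sat (+1)  2072: Sun (+1)  2073: Tue (+2)  2074: Wed (+1)
  2075: Thu (+1)  2076: Fri (+1)  2077: Sun (+2)  2078: Mon (+1) ✓  2079: Tue (+1)
  2080: Wed (+1)  2081: Fri (+2)  2082: Sat (+1)  2083: Sun (+1)  2084: Mon (+1) ✓
  2085: Wed (+2)  2086: Thu (+1)  2087: Fri (+1)  2088: Sat (+1)  2089: Mon (+2) ✓
  2090: Tue (+1)
Monday years: 2078, 2084, 2089 — 3 in total.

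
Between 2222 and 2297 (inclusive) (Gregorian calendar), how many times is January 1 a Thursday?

11

Track January 1's weekday year by year (advancing +1, or +2 across a Feb 29):
  2222: Tue  2223: Wed (+1)  2224: Thu (+1) ✓  2225: Sat (+2)  2226: Sun (+1)
  2227: Mon (+1)  2228: Tue (+1)  2229: Thu (+2) ✓  2230: Fri (+1)  2231: Sat (+1)
  2232: Sun (+1)  2233: Tue (+2)  2234: Wed (+1)  2235: Thu (+1) ✓  … (48 more years) …
  2284: Tue (+1)  2285: Thu (+2) ✓  2286: Fri (+1)  2287: Sat (+1)  2288: Sun (+1)
  2289: Tue (+2)  2290: Wed (+1)  2291: Thu (+1) ✓  2292: Fri (+1)  2293: Sun (+2)
  2294: Mon (+1)  2295: Tue (+1)  2296: Wed (+1)  2297: Fri (+2)
Thursday years: 2224, 2229, 2235, 2246, 2252, 2257, 2263, 2274, 2280, 2285, 2291 — 11 in total.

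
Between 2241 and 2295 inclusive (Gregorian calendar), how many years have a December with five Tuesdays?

December has 31 days; it has five Tuesdays when Tuesday falls among the first (month-length − 28) days — i.e. when December 1 is one of Tuesday/Monday/Sunday.
December 1 by year: 2241:Wed 2242:Thu 2243:Fri 2244:Sun✓ 2245:Mon✓ 2246:Tue✓ 2247:Wed 2248:Fri 2249:Sat 2250:Sun✓ 2251:Mon✓ 2252:Wed 2253:Thu 2254:Fri 2255:Sat …(25 more)… 2281:Thu 2282:Fri 2283:Sat 2284:Mon✓ 2285:Tue✓ 2286:Wed 2287:Thu 2288:Sat 2289:Sun✓ 2290:Mon✓ 2291:Tue✓ 2292:Thu 2293:Fri 2294:Sat 2295:Sun✓
Years with five Tuesdays: 2244, 2245, 2246, 2250, 2251, 2256, 2257, 2261, 2262, 2263, 2267, 2268, 2272, 2273, 2274, 2278, 2279, 2284, 2285, 2289, 2290, 2291, 2295 → 23.

23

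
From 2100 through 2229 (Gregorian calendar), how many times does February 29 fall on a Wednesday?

5

Leap years in 2100–2229: 31 of them.
Feb 29 weekday advances by 5 (mod 7) from one leap year to the next four years later (or differs when a century non-leap intervenes).
Leap-day weekdays: 2104:Fri 2108:Wed✓ 2112:Mon 2116:Sat 2120:Thu 2124:Tue 2128:Sun 2132:Fri 2136:Wed✓ 2140:Mon 2144:Sat 2148:Thu 2152:Tue …(5 more)… 2176:Thu 2180:Tue 2184:Sun 2188:Fri 2192:Wed✓ 2196:Mon 2204:Wed✓ 2208:Mon 2212:Sat 2216:Thu 2220:Tue 2224:Sun 2228:Fri
Wednesday: 2108, 2136, 2164, 2192, 2204 → 5.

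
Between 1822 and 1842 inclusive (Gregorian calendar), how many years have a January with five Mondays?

January has 31 days; it has five Mondays when Monday falls among the first (month-length − 28) days — i.e. when January 1 is one of Monday/Sunday/Saturday.
January 1 by year: 1822:Tue 1823:Wed 1824:Thu 1825:Sat✓ 1826:Sun✓ 1827:Mon✓ 1828:Tue 1829:Thu 1830:Fri 1831:Sat✓ 1832:Sun✓ 1833:Tue 1834:Wed 1835:Thu 1836:Fri 1837:Sun✓ 1838:Mon✓ 1839:Tue 1840:Wed 1841:Fri 1842:Sat✓
Years with five Mondays: 1825, 1826, 1827, 1831, 1832, 1837, 1838, 1842 → 8.

8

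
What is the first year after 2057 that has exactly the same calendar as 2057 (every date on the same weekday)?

Two years share a calendar iff Jan 1 falls on the same weekday and both are leap or both are common. 2057: Jan 1 is Monday, common year.
2058: Jan 1 Tuesday, common
2059: Jan 1 Wednesday, common
2060: Jan 1 Thursday, leap
2061: Jan 1 Saturday, common
2062: Jan 1 Sunday, common
2063: Jan 1 Monday, common
2063 matches on both conditions.

2063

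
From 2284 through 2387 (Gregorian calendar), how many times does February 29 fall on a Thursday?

Leap years in 2284–2387: 25 of them.
Feb 29 weekday advances by 5 (mod 7) from one leap year to the next four years later (or differs when a century non-leap intervenes).
Leap-day weekdays: 2284:Fri 2288:Wed 2292:Mon 2296:Sat 2304:Mon 2308:Sat 2312:Thu✓ 2316:Tue 2320:Sun 2324:Fri 2328:Wed 2332:Mon 2336:Sat 2340:Thu✓ 2344:Tue 2348:Sun 2352:Fri 2356:Wed 2360:Mon 2364:Sat 2368:Thu✓ 2372:Tue 2376:Sun 2380:Fri 2384:Wed
Thursday: 2312, 2340, 2368 → 3.

3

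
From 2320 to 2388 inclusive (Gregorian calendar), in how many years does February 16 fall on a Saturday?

Track February 16's weekday year by year (advancing +1, or +2 across a Feb 29):
  2320: Mon  2321: Wed (+2)  2322: Thu (+1)  2323: Fri (+1)  2324: Sat (+1) ✓
  2325: Mon (+2)  2326: Tue (+1)  2327: Wed (+1)  2328: Thu (+1)  2329: Sat (+2) ✓
  2330: Sun (+1)  2331: Mon (+1)  2332: Tue (+1)  2333: Thu (+2)  … (41 more years) …
  2375: Sun (+1)  2376: Mon (+1)  2377: Wed (+2)  2378: Thu (+1)  2379: Fri (+1)
  2380: Sat (+1) ✓  2381: Mon (+2)  2382: Tue (+1)  2383: Wed (+1)  2384: Thu (+1)
  2385: Sat (+2) ✓  2386: Sun (+1)  2387: Mon (+1)  2388: Tue (+1)
Saturday years: 2324, 2329, 2335, 2346, 2352, 2357, 2363, 2374, 2380, 2385 — 10 in total.

10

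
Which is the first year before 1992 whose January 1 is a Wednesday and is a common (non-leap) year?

Jan 1 advances by 2 weekdays after a leap year and by 1 after a common year.
1992: Jan 1 is Wednesday (leap).
1991: Tuesday
1990: Monday
1989: Sunday
1988: Friday (leap)
1987: Thursday
1986: Wednesday
1986 begins on a Wednesday and is a common year.

1986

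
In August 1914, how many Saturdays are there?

5

August 1914 has 31 days and begins on Saturday.
The first Saturday is August 1.
Saturdays fall on 1, 8, 15, 22, 29 — that's 5.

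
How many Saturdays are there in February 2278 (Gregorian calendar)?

4

February 2278 has 28 days and begins on Friday.
The first Saturday is February 2.
Saturdays fall on 2, 9, 16, 23 — that's 4.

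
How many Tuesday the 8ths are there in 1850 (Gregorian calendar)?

2

Check the 8th of each month of 1850: Jan 8: Tue, Feb 8: Fri, Mar 8: Fri, Apr 8: Mon, May 8: Wed, Jun 8: Sat, Jul 8: Mon, Aug 8: Thu, Sep 8: Sun, Oct 8: Tue, Nov 8: Fri, Dec 8: Sun.
Tuesday occurs in January, October — 2 months.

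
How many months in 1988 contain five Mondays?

4

A month of length L has five Mondays iff its first Monday is on day ≤ L−28 (so day 1–3 in a 31-day month, 1–2 in a 30-day month, day 1 in a leap February).
Checking each month of 1988: Jan starts Fri (31d); Feb starts Mon (29d) ✓; Mar starts Tue (31d); Apr starts Fri (30d); May starts Sun (31d) ✓; Jun starts Wed (30d); Jul starts Fri (31d); Aug starts Mon (31d) ✓; Sep starts Thu (30d); Oct starts Sat (31d) ✓; Nov starts Tue (30d); Dec starts Thu (31d).
Five-Monday months: February, May, August, October → 4.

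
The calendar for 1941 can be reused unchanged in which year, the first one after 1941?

1947

Two years share a calendar iff Jan 1 falls on the same weekday and both are leap or both are common. 1941: Jan 1 is Wednesday, common year.
1942: Jan 1 Thursday, common
1943: Jan 1 Friday, common
1944: Jan 1 Saturday, leap
1945: Jan 1 Monday, common
1946: Jan 1 Tuesday, common
1947: Jan 1 Wednesday, common
1947 matches on both conditions.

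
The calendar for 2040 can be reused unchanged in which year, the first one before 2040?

Two years share a calendar iff Jan 1 falls on the same weekday and both are leap or both are common. 2040: Jan 1 is Sunday, leap year.
2039: Jan 1 Saturday, common
2038: Jan 1 Friday, common
2037: Jan 1 Thursday, common
2036: Jan 1 Tuesday, leap
2035: Jan 1 Monday, common
2034: Jan 1 Sunday, common
2033: Jan 1 Saturday, common
2032: Jan 1 Thursday, leap
2031: Jan 1 Wednesday, common
2030: Jan 1 Tuesday, common
2029: Jan 1 Monday, common
2028: Jan 1 Saturday, leap
2027: Jan 1 Friday, common
2026: Jan 1 Thursday, common
2025: Jan 1 Wednesday, common
2024: Jan 1 Monday, leap
2023: Jan 1 Sunday, common
2022: Jan 1 Saturday, common
2021: Jan 1 Friday, common
2020: Jan 1 Wednesday, leap
2019: Jan 1 Tuesday, common
2018: Jan 1 Monday, common
2017: Jan 1 Sunday, common
2016: Jan 1 Friday, leap
2015: Jan 1 Thursday, common
2014: Jan 1 Wednesday, common
2013: Jan 1 Tuesday, common
2012: Jan 1 Sunday, leap
2012 matches on both conditions.

2012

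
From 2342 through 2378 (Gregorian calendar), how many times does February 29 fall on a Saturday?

Leap years in 2342–2378: 9 of them.
Feb 29 weekday advances by 5 (mod 7) from one leap year to the next four years later (or differs when a century non-leap intervenes).
Leap-day weekdays: 2344:Tue 2348:Sun 2352:Fri 2356:Wed 2360:Mon 2364:Sat✓ 2368:Thu 2372:Tue 2376:Sun
Saturday: 2364 → 1.

1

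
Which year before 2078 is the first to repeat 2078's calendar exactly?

Two years share a calendar iff Jan 1 falls on the same weekday and both are leap or both are common. 2078: Jan 1 is Saturday, common year.
2077: Jan 1 Friday, common
2076: Jan 1 Wednesday, leap
2075: Jan 1 Tuesday, common
2074: Jan 1 Monday, common
2073: Jan 1 Sunday, common
2072: Jan 1 Friday, leap
2071: Jan 1 Thursday, common
2070: Jan 1 Wednesday, common
2069: Jan 1 Tuesday, common
2068: Jan 1 Sunday, leap
2067: Jan 1 Saturday, common
2067 matches on both conditions.

2067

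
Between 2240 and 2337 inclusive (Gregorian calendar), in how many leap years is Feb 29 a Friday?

Leap years in 2240–2337: 24 of them.
Feb 29 weekday advances by 5 (mod 7) from one leap year to the next four years later (or differs when a century non-leap intervenes).
Leap-day weekdays: 2240:Sat 2244:Thu 2248:Tue 2252:Sun 2256:Fri✓ 2260:Wed 2264:Mon 2268:Sat 2272:Thu 2276:Tue 2280:Sun 2284:Fri✓ 2288:Wed 2292:Mon 2296:Sat 2304:Mon 2308:Sat 2312:Thu 2316:Tue 2320:Sun 2324:Fri✓ 2328:Wed 2332:Mon 2336:Sat
Friday: 2256, 2284, 2324 → 3.

3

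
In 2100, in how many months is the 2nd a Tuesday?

Check the 2nd of each month of 2100: Jan 2: Sat, Feb 2: Tue, Mar 2: Tue, Apr 2: Fri, May 2: Sun, Jun 2: Wed, Jul 2: Fri, Aug 2: Mon, Sep 2: Thu, Oct 2: Sat, Nov 2: Tue, Dec 2: Thu.
Tuesday occurs in February, March, November — 3 months.

3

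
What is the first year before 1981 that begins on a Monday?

1979

Jan 1 advances by 2 weekdays after a leap year and by 1 after a common year.
1981: Jan 1 is Thursday.
1980: Tuesday (leap)
1979: Monday
1979 begins on a Monday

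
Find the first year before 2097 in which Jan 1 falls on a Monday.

Jan 1 advances by 2 weekdays after a leap year and by 1 after a common year.
2097: Jan 1 is Tuesday.
2096: Sunday (leap)
2095: Saturday
2094: Friday
2093: Thursday
2092: Tuesday (leap)
2091: Monday
2091 begins on a Monday

2091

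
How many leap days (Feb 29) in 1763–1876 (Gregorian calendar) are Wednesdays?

Leap years in 1763–1876: 28 of them.
Feb 29 weekday advances by 5 (mod 7) from one leap year to the next four years later (or differs when a century non-leap intervenes).
Leap-day weekdays: 1764:Wed✓ 1768:Mon 1772:Sat 1776:Thu 1780:Tue 1784:Sun 1788:Fri 1792:Wed✓ 1796:Mon 1804:Wed✓ 1808:Mon 1812:Sat 1816:Thu 1820:Tue 1824:Sun 1828:Fri 1832:Wed✓ 1836:Mon 1840:Sat 1844:Thu 1848:Tue 1852:Sun 1856:Fri 1860:Wed✓ 1864:Mon 1868:Sat 1872:Thu 1876:Tue
Wednesday: 1764, 1792, 1804, 1832, 1860 → 5.

5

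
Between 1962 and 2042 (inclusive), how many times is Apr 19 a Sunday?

11

Track Apr 19's weekday year by year (advancing +1, or +2 across a Feb 29):
  1962: Thu  1963: Fri (+1)  1964: Sun (+2) ✓  1965: Mon (+1)  1966: Tue (+1)
  1967: Wed (+1)  1968: Fri (+2)  1969: Sat (+1)  1970: Sun (+1) ✓  1971: Mon (+1)
  1972: Wed (+2)  1973: Thu (+1)  1974: Fri (+1)  1975: Sat (+1)  … (53 more years) …
  2029: Thu (+1)  2030: Fri (+1)  2031: Sat (+1)  2032: Mon (+2)  2033: Tue (+1)
  2034: Wed (+1)  2035: Thu (+1)  2036: Sat (+2)  2037: Sun (+1) ✓  2038: Mon (+1)
  2039: Tue (+1)  2040: Thu (+2)  2041: Fri (+1)  2042: Sat (+1)
Sunday years: 1964, 1970, 1981, 1987, 1992, 1998, 2009, 2015, 2020, 2026, 2037 — 11 in total.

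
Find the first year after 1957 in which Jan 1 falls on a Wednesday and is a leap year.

Jan 1 advances by 2 weekdays after a leap year and by 1 after a common year.
1957: Jan 1 is Tuesday.
1958: Wednesday
1959: Thursday
1960: Friday (leap)
1961: Sunday
1962: Monday
1963: Tuesday
1964: Wednesday (leap)
1964 begins on a Wednesday and is a leap year.

1964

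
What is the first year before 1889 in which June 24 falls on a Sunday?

From one year to the next, a fixed date's weekday advances by 1, or by 2 when a Feb 29 lies between the two dates.
1889: June 24 is Monday.
1888: Sunday (−1)
June 24 falls on a Sunday in 1888.

1888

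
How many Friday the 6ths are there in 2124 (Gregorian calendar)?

1

Check the 6th of each month of 2124: Jan 6: Thu, Feb 6: Sun, Mar 6: Mon, Apr 6: Thu, May 6: Sat, Jun 6: Tue, Jul 6: Thu, Aug 6: Sun, Sep 6: Wed, Oct 6: Fri, Nov 6: Mon, Dec 6: Wed.
Friday occurs in October — 1 month.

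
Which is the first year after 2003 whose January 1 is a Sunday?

2006

Jan 1 advances by 2 weekdays after a leap year and by 1 after a common year.
2003: Jan 1 is Wednesday.
2004: Thursday (leap)
2005: Saturday
2006: Sunday
2006 begins on a Sunday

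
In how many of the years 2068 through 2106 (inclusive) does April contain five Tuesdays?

April has 30 days; it has five Tuesdays when Tuesday falls among the first (month-length − 28) days — i.e. when April 1 is one of Tuesday/Monday.
April 1 by year: 2068:Sun 2069:Mon✓ 2070:Tue✓ 2071:Wed 2072:Fri 2073:Sat 2074:Sun 2075:Mon✓ 2076:Wed 2077:Thu 2078:Fri 2079:Sat 2080:Mon✓ 2081:Tue✓ 2082:Wed …(9 more)… 2092:Tue✓ 2093:Wed 2094:Thu 2095:Fri 2096:Sun 2097:Mon✓ 2098:Tue✓ 2099:Wed 2100:Thu 2101:Fri 2102:Sat 2103:Sun 2104:Tue✓ 2105:Wed 2106:Thu
Years with five Tuesdays: 2069, 2070, 2075, 2080, 2081, 2086, 2087, 2092, 2097, 2098, 2104 → 11.

11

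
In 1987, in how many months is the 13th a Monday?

Check the 13th of each month of 1987: Jan 13: Tue, Feb 13: Fri, Mar 13: Fri, Apr 13: Mon, May 13: Wed, Jun 13: Sat, Jul 13: Mon, Aug 13: Thu, Sep 13: Sun, Oct 13: Tue, Nov 13: Fri, Dec 13: Sun.
Monday occurs in April, July — 2 months.

2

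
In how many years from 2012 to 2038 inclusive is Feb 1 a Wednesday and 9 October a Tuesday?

1

Check each year's weekday for Feb 1 and 9 October:
  2012: Wed/Tue ✓  2013: Fri/Wed  2014: Sat/Thu  2015: Sun/Fri  2016: Mon/Sun  2017: Wed/Mon  2018: Thu/Tue  2019: Fri/Wed  2020: Sat/Fri  2021: Mon/Sat  2022: Tue/Sun  2023: Wed/Mon  2024: Thu/Wed  2025: Sat/Thu  2026: Sun/Fri  2027: Mon/Sat  2028: Tue/Mon  2029: Thu/Tue  2030: Fri/Wed  2031: Sat/Thu  2032: Sun/Sat  2033: Tue/Sun  2034: Wed/Mon  2035: Thu/Tue  2036: Fri/Thu  2037: Sun/Fri  2038: Mon/Sat
Both conditions hold in: 2012 — 1.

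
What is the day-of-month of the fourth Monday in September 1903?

28

September 1, 1903 is a Tuesday, so the first Monday is the 7th.
The fourth Monday is 7 + 21 = 28.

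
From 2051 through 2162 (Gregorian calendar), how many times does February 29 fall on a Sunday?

Leap years in 2051–2162: 27 of them.
Feb 29 weekday advances by 5 (mod 7) from one leap year to the next four years later (or differs when a century non-leap intervenes).
Leap-day weekdays: 2052:Thu 2056:Tue 2060:Sun✓ 2064:Fri 2068:Wed 2072:Mon 2076:Sat 2080:Thu 2084:Tue 2088:Sun✓ 2092:Fri 2096:Wed 2104:Fri 2108:Wed 2112:Mon 2116:Sat 2120:Thu 2124:Tue 2128:Sun✓ 2132:Fri 2136:Wed 2140:Mon 2144:Sat 2148:Thu 2152:Tue 2156:Sun✓ 2160:Fri
Sunday: 2060, 2088, 2128, 2156 → 4.

4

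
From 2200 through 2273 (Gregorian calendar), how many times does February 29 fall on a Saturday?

3

Leap years in 2200–2273: 18 of them.
Feb 29 weekday advances by 5 (mod 7) from one leap year to the next four years later (or differs when a century non-leap intervenes).
Leap-day weekdays: 2204:Wed 2208:Mon 2212:Sat✓ 2216:Thu 2220:Tue 2224:Sun 2228:Fri 2232:Wed 2236:Mon 2240:Sat✓ 2244:Thu 2248:Tue 2252:Sun 2256:Fri 2260:Wed 2264:Mon 2268:Sat✓ 2272:Thu
Saturday: 2212, 2240, 2268 → 3.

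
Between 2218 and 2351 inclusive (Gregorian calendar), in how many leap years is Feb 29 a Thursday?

Leap years in 2218–2351: 32 of them.
Feb 29 weekday advances by 5 (mod 7) from one leap year to the next four years later (or differs when a century non-leap intervenes).
Leap-day weekdays: 2220:Tue 2224:Sun 2228:Fri 2232:Wed 2236:Mon 2240:Sat 2244:Thu✓ 2248:Tue 2252:Sun 2256:Fri 2260:Wed 2264:Mon 2268:Sat …(6 more)… 2296:Sat 2304:Mon 2308:Sat 2312:Thu✓ 2316:Tue 2320:Sun 2324:Fri 2328:Wed 2332:Mon 2336:Sat 2340:Thu✓ 2344:Tue 2348:Sun
Thursday: 2244, 2272, 2312, 2340 → 4.

4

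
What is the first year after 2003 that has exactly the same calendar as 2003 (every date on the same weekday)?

Two years share a calendar iff Jan 1 falls on the same weekday and both are leap or both are common. 2003: Jan 1 is Wednesday, common year.
2004: Jan 1 Thursday, leap
2005: Jan 1 Saturday, common
2006: Jan 1 Sunday, common
2007: Jan 1 Monday, common
2008: Jan 1 Tuesday, leap
2009: Jan 1 Thursday, common
2010: Jan 1 Friday, common
2011: Jan 1 Saturday, common
2012: Jan 1 Sunday, leap
2013: Jan 1 Tuesday, common
2014: Jan 1 Wednesday, common
2014 matches on both conditions.

2014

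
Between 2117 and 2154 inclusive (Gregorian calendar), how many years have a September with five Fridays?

11

September has 30 days; it has five Fridays when Friday falls among the first (month-length − 28) days — i.e. when September 1 is one of Friday/Thursday.
September 1 by year: 2117:Wed 2118:Thu✓ 2119:Fri✓ 2120:Sun 2121:Mon 2122:Tue 2123:Wed 2124:Fri✓ 2125:Sat 2126:Sun 2127:Mon 2128:Wed 2129:Thu✓ 2130:Fri✓ 2131:Sat …(8 more)… 2140:Thu✓ 2141:Fri✓ 2142:Sat 2143:Sun 2144:Tue 2145:Wed 2146:Thu✓ 2147:Fri✓ 2148:Sun 2149:Mon 2150:Tue 2151:Wed 2152:Fri✓ 2153:Sat 2154:Sun
Years with five Fridays: 2118, 2119, 2124, 2129, 2130, 2135, 2140, 2141, 2146, 2147, 2152 → 11.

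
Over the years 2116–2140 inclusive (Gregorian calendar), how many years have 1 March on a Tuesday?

4

Track 1 March's weekday year by year (advancing +1, or +2 across a Feb 29):
  2116: Sun  2117: Mon (+1)  2118: Tue (+1) ✓  2119: Wed (+1)  2120: Fri (+2)
  2121: Sat (+1)  2122: Sun (+1)  2123: Mon (+1)  2124: Wed (+2)  2125: Thu (+1)
  2126: Fri (+1)  2127: Sat (+1)  2128: Mon (+2)  2129: Tue (+1) ✓  2130: Wed (+1)
  2131: Thu (+1)  2132: Sat (+2)  2133: Sun (+1)  2134: Mon (+1)  2135: Tue (+1) ✓
  2136: Thu (+2)  2137: Fri (+1)  2138: Sat (+1)  2139: Sun (+1)  2140: Tue (+2) ✓
Tuesday years: 2118, 2129, 2135, 2140 — 4 in total.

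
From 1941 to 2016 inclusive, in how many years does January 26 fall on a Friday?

Track January 26's weekday year by year (advancing +1, or +2 across a Feb 29):
  1941: Sun  1942: Mon (+1)  1943: Tue (+1)  1944: Wed (+1)  1945: Fri (+2) ✓
  1946: Sat (+1)  1947: Sun (+1)  1948: Mon (+1)  1949: Wed (+2)  1950: Thu (+1)
  1951: Fri (+1) ✓  1952: Sat (+1)  1953: Mon (+2)  1954: Tue (+1)  … (48 more years) …
  2003: Sun (+1)  2004: Mon (+1)  2005: Wed (+2)  2006: Thu (+1)  2007: Fri (+1) ✓
  2008: Sat (+1)  2009: Mon (+2)  2010: Tue (+1)  2011: Wed (+1)  2012: Thu (+1)
  2013: Sat (+2)  2014: Sun (+1)  2015: Mon (+1)  2016: Tue (+1)
Friday years: 1945, 1951, 1962, 1968, 1973, 1979, 1990, 1996, 2001, 2007 — 10 in total.

10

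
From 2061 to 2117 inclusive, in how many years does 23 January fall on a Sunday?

Track 23 January's weekday year by year (advancing +1, or +2 across a Feb 29):
  2061: Sun ✓  2062: Mon (+1)  2063: Tue (+1)  2064: Wed (+1)  2065: Fri (+2)
  2066: Sat (+1)  2067: Sun (+1) ✓  2068: Mon (+1)  2069: Wed (+2)  2070: Thu (+1)
  2071: Fri (+1)  2072: Sat (+1)  2073: Mon (+2)  2074: Tue (+1)  … (29 more years) …
  2104: Wed (+1)  2105: Fri (+2)  2106: Sat (+1)  2107: Sun (+1) ✓  2108: Mon (+1)
  2109: Wed (+2)  2110: Thu (+1)  2111: Fri (+1)  2112: Sat (+1)  2113: Mon (+2)
  2114: Tue (+1)  2115: Wed (+1)  2116: Thu (+1)  2117: Sat (+2)
Sunday years: 2061, 2067, 2078, 2084, 2089, 2095, 2101, 2107 — 8 in total.

8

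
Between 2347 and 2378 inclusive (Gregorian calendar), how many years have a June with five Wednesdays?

June has 30 days; it has five Wednesdays when Wednesday falls among the first (month-length − 28) days — i.e. when June 1 is one of Wednesday/Tuesday.
June 1 by year: 2347:Sun 2348:Tue✓ 2349:Wed✓ 2350:Thu 2351:Fri 2352:Sun 2353:Mon 2354:Tue✓ 2355:Wed✓ 2356:Fri 2357:Sat 2358:Sun 2359:Mon 2360:Wed✓ 2361:Thu 2362:Fri 2363:Sat 2364:Mon 2365:Tue✓ 2366:Wed✓ 2367:Thu 2368:Sat 2369:Sun 2370:Mon 2371:Tue✓ 2372:Thu 2373:Fri 2374:Sat 2375:Sun 2376:Tue✓ 2377:Wed✓ 2378:Thu
Years with five Wednesdays: 2348, 2349, 2354, 2355, 2360, 2365, 2366, 2371, 2376, 2377 → 10.

10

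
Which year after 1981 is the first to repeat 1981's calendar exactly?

1987

Two years share a calendar iff Jan 1 falls on the same weekday and both are leap or both are common. 1981: Jan 1 is Thursday, common year.
1982: Jan 1 Friday, common
1983: Jan 1 Saturday, common
1984: Jan 1 Sunday, leap
1985: Jan 1 Tuesday, common
1986: Jan 1 Wednesday, common
1987: Jan 1 Thursday, common
1987 matches on both conditions.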